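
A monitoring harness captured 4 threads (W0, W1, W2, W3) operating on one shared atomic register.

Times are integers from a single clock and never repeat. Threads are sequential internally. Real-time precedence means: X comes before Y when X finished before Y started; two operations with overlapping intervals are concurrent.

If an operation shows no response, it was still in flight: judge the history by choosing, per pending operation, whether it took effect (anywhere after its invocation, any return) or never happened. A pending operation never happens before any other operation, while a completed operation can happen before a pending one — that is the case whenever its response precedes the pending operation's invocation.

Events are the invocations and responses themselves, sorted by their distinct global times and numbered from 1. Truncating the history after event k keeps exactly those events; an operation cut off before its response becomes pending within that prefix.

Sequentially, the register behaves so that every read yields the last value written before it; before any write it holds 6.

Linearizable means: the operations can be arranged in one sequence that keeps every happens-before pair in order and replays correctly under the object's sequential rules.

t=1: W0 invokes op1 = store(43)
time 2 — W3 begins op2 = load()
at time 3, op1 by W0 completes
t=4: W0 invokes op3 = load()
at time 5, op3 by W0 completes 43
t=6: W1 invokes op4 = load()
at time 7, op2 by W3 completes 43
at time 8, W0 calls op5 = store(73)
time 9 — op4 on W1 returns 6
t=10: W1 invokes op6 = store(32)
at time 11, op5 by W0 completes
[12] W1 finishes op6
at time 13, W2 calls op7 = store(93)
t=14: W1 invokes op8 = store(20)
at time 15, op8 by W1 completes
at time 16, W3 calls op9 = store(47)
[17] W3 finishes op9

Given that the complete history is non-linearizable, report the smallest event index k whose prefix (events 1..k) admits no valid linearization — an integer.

9

a valid linearization of events 1..8 exists, for instance op1, op2, op3:
step 1: op1 store(43) — value 43
step 2: op2 load() → 43 — value 43
step 3: op3 load() → 43 — value 43
with event 9 included (op4 responding at time 9), all real-time-consistent orders fail
no escape via the 1 pending operation (op5): every completion choice fails
e.g. op1, op2, op3, op4 (pending dropped): illegal at step 4, since op4 load() → 6 cannot apply there
e.g. op1, op3, op2, op4 (pending dropped): illegal at step 4, since op4 load() → 6 cannot apply there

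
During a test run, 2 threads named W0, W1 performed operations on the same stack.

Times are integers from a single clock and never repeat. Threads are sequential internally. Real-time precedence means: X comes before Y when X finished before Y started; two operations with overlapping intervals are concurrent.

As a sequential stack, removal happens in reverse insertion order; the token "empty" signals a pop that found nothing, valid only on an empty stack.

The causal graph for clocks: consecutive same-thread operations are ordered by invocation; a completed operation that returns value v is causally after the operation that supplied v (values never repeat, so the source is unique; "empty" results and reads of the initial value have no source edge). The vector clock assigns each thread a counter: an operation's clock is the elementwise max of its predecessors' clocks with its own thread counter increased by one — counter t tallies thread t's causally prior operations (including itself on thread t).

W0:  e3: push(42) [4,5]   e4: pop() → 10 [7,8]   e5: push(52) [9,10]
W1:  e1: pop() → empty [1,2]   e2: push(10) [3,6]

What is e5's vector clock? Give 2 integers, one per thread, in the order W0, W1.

(3, 2)

e1 (invocation 1): nothing precedes it; W1's component alone gives (0, 1)
e3 (invocation 4): nothing precedes it; W0's component alone gives (1, 0)
merge at e2 (invoked 3): VC(e1)=(0, 1), own-thread bump on W1 → (0, 2)
merge at e4 (invoked 7): VC(e2)=(0, 2), VC(e3)=(1, 0), own-thread bump on W0 → (2, 2)
merge at e5 (invoked 9): VC(e4)=(2, 2), own-thread bump on W0 → (3, 2)
target: VC(e5) = (3, 2)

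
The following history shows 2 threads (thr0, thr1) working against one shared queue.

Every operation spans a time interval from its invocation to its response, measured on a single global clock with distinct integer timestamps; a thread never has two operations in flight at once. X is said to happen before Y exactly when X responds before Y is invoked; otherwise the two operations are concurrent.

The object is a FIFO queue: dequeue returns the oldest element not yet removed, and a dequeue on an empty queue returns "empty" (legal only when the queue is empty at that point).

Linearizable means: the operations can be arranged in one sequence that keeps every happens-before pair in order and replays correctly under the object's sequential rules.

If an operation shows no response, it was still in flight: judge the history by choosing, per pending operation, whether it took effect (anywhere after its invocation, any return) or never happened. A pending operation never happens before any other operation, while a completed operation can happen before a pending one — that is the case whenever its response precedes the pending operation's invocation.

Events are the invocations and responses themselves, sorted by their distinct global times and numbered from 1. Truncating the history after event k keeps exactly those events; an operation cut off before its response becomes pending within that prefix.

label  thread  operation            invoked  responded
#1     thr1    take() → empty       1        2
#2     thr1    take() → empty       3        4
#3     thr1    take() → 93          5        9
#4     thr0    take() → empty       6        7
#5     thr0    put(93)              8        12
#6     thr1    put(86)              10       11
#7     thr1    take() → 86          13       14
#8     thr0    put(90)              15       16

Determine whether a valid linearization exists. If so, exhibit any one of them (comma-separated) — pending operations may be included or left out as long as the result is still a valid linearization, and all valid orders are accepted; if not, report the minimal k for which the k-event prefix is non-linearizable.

after step 1 (#1 take() → empty): queue <>
after step 2 (#2 take() → empty): queue <>
after step 3 (#4 take() → empty): queue <>
after step 4 (#5 put(93)): queue <93>
after step 5 (#3 take() → 93): queue <>
after step 6 (#6 put(86)): queue <86>
after step 7 (#7 take() → 86): queue <>
after step 8 (#8 put(90)): queue <90>

linearizable — witness: #1, #2, #4, #5, #3, #6, #7, #8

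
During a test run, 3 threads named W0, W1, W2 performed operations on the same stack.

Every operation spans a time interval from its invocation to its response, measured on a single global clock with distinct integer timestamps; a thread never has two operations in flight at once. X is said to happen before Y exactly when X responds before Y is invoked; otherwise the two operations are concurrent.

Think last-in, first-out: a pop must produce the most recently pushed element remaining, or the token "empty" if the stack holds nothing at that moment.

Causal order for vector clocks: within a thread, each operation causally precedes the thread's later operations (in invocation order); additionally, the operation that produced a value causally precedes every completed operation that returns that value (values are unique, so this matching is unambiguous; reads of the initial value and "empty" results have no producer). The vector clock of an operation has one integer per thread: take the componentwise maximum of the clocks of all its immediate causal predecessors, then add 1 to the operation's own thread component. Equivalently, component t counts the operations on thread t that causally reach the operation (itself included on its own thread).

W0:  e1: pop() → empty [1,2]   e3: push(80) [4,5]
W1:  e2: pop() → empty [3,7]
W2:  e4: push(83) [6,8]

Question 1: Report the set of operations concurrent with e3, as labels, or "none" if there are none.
concurrent with e3 ([4,5]): every op whose interval crosses 4..5
e1 [1,2]: before
e2 [3,7]: concurrent
e4 [6,8]: after

e2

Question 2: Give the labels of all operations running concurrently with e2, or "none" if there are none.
e2 spans [3,7]; an op avoiding the whole window 3..7 is ordered, any other is concurrent
e1 [1,2]: before
e3 [4,5]: concurrent
e4 [6,8]: concurrent

e3, e4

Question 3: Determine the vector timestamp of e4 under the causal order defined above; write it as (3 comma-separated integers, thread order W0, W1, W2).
root op e4, invoked 6: fresh clock plus W2's own tick → (0, 0, 1)
root op e2, invoked 3: fresh clock plus W1's own tick → (0, 1, 0)
root op e1, invoked 1: fresh clock plus W0's own tick → (1, 0, 0)
VC(e3, invoked at 4): max of VC(e1)=(1, 0, 0), then +1 on thread W0 → (2, 0, 0)
target: VC(e4) = (0, 0, 1)

(0, 0, 1)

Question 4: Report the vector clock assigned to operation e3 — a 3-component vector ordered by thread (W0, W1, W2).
e4, invoked 6, has no incoming edges; only W2's bump applies → (0, 0, 1)
e2, invoked 3, has no incoming edges; only W1's bump applies → (0, 1, 0)
e1, invoked 1, has no incoming edges; only W0's bump applies → (1, 0, 0)
e3, invoked 4, takes VC(e1)=(1, 0, 0) under max, adds 1 for W0 → (2, 0, 0)
target: VC(e3) = (2, 0, 0)

(2, 0, 0)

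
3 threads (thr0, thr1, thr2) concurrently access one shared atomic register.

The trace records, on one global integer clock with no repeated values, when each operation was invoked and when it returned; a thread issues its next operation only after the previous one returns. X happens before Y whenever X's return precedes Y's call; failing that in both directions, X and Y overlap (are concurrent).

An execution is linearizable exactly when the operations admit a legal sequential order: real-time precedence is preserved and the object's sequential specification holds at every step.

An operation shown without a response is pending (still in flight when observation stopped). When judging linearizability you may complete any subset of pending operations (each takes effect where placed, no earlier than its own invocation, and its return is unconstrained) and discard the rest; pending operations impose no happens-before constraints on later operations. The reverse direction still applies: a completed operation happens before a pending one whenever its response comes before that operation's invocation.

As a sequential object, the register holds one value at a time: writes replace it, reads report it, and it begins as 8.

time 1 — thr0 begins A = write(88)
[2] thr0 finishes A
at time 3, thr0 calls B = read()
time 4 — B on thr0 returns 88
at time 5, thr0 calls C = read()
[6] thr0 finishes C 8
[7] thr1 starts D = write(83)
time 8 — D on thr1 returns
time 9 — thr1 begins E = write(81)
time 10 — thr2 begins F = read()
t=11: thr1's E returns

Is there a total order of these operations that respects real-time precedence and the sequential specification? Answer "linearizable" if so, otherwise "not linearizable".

not linearizable

the violation lands at event 6, C's response at time 6: events 1..5 linearize, events 1..6 do not
one real-time candidate order over the 3 completed operations — the atomic register replay rejects it
e.g. A, B, C: illegal at step 3, since C read() → 8 cannot apply there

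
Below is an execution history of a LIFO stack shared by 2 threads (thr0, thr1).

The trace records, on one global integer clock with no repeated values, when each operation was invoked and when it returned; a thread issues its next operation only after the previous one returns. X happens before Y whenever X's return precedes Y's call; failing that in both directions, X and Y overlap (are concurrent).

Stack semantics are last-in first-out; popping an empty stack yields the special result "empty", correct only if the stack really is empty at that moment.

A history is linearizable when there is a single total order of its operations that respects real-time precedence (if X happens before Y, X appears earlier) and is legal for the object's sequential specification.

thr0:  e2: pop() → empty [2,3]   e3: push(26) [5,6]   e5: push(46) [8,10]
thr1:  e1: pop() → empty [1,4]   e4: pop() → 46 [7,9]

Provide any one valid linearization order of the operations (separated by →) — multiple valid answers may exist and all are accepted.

step 1: e1 pop() → empty — stack <>
step 2: e2 pop() → empty — stack <>
step 3: e3 push(26) — stack <26>
step 4: e5 push(46) — stack <26,46>
step 5: e4 pop() → 46 — stack <26>

e1 → e2 → e3 → e5 → e4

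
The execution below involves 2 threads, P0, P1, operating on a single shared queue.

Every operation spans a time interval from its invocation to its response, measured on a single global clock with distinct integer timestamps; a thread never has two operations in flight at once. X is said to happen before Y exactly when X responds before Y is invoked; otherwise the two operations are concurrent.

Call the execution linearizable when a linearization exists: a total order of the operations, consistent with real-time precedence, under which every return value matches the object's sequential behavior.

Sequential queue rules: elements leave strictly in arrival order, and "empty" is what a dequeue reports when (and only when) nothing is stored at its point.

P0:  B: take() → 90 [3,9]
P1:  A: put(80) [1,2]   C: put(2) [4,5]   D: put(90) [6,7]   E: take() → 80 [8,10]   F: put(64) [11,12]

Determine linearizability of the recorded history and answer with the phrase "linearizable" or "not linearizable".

not linearizable

through event 8 a valid linearization exists; event 9 (B responding at time 9) ends that
checked exhaustively: 3 real-time-consistent orders of 4 completed operations, zero legal queue replays
including or dropping the 1 pending operation (E) in any combination fails
e.g. A, B, C, D (pending dropped): illegal at step 2, since B take() → 90 cannot apply there
e.g. A, C, B, D (pending dropped): illegal at step 3, since B take() → 90 cannot apply there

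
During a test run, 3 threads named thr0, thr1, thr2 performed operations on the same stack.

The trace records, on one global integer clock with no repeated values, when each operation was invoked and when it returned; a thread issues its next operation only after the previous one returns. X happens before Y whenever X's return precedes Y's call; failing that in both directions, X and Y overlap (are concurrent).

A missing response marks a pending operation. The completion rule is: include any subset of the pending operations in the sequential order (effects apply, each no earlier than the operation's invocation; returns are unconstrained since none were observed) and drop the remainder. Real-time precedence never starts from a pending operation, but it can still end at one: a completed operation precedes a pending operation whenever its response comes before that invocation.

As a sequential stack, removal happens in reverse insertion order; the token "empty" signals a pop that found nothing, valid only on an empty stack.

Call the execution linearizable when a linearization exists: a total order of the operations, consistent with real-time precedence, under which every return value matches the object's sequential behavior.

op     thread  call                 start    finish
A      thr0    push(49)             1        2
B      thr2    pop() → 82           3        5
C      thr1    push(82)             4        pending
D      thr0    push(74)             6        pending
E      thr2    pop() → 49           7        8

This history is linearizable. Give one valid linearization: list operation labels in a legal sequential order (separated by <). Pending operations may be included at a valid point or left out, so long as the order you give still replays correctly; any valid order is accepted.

step 1: A push(49) — stack <49>
step 2: C push(82) (pending, included) — stack <49,82>
step 3: B pop() → 82 — stack <49>
step 4: E pop() → 49 — stack <>

A < C < B < E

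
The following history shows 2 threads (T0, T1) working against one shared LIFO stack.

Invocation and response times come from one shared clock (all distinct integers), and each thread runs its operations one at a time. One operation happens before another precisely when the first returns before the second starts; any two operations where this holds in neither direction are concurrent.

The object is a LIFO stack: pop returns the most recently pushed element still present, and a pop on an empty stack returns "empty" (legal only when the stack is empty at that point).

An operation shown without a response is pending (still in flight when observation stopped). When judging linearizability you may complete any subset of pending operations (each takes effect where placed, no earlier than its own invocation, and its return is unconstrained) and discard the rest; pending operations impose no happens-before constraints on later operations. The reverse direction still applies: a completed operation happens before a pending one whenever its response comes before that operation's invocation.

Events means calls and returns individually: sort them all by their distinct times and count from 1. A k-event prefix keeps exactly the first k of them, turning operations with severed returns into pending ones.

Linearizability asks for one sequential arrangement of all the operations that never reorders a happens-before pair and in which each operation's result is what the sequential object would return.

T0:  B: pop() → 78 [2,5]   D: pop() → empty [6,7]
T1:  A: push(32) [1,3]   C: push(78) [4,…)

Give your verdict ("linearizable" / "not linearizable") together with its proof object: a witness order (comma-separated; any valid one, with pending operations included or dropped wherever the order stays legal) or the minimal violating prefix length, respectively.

the violation lands at event 7, D's response at time 7: events 1..6 linearize, events 1..7 do not
every one of the 2 real-time-consistent orders over 3 completed LIFO stack ops fails the sequential spec
including or dropping the 1 pending operation (C) in any combination fails
e.g. A, B, D (pending dropped): illegal at step 2, since B pop() → 78 cannot apply there
e.g. B, A, D (pending dropped): illegal at step 1, since B pop() → 78 cannot apply there

not linearizable — minimal violating prefix: 7 events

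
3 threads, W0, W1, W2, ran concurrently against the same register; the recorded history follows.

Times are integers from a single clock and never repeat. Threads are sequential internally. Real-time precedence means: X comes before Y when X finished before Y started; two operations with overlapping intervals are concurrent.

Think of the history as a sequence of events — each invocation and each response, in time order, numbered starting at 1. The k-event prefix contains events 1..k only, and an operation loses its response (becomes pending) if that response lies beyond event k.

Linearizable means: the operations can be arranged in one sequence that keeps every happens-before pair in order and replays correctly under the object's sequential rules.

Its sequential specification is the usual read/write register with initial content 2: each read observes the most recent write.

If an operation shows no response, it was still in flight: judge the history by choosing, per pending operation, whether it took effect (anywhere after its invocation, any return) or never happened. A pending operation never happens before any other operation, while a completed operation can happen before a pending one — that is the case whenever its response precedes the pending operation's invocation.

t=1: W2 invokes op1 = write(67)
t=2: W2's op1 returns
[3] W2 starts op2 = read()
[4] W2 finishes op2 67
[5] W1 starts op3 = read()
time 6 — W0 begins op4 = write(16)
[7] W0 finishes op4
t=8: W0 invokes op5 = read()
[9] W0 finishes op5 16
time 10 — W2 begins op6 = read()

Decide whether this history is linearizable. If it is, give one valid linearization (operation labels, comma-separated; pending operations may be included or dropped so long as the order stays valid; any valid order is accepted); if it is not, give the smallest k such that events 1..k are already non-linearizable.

1. op1 write(67), leaving value 67
2. op2 read() → 67, leaving value 67
3. op3 read() (pending, included), leaving value 67
4. op4 write(16), leaving value 16
5. op5 read() → 16, leaving value 16

linearizable — witness: op1, op2, op3, op4, op5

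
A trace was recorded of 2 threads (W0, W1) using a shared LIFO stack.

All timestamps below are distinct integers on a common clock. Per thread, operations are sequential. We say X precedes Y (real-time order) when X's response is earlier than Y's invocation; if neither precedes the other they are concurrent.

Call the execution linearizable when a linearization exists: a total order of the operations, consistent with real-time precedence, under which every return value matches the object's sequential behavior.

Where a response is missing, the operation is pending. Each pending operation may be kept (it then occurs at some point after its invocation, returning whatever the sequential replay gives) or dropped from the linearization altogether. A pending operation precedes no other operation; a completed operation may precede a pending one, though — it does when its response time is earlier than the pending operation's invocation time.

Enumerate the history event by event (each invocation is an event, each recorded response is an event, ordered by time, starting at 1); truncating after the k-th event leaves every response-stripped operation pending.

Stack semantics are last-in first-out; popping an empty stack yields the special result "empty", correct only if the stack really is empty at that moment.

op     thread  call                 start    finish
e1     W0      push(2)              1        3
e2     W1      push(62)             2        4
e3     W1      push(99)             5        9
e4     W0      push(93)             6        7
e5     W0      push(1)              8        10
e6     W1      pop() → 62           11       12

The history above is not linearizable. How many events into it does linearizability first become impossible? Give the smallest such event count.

events 1..11 are still linearizable — one witness is e1, e2, e3, e4, e5:
after step 1 (e1 push(2)): stack <2>
after step 2 (e2 push(62)): stack <2,62>
after step 3 (e3 push(99)): stack <2,62,99>
after step 4 (e4 push(93)): stack <2,62,99,93>
after step 5 (e5 push(1)): stack <2,62,99,93,1>
at event 12 (e6's time-12 response) nothing linearizes any more
for example e1, e2, e3, e4, e5, e6 fails at step 6: e6 pop() → 62 is not legal there
for example e1, e2, e4, e3, e5, e6 fails at step 6: e6 pop() → 62 is not legal there

12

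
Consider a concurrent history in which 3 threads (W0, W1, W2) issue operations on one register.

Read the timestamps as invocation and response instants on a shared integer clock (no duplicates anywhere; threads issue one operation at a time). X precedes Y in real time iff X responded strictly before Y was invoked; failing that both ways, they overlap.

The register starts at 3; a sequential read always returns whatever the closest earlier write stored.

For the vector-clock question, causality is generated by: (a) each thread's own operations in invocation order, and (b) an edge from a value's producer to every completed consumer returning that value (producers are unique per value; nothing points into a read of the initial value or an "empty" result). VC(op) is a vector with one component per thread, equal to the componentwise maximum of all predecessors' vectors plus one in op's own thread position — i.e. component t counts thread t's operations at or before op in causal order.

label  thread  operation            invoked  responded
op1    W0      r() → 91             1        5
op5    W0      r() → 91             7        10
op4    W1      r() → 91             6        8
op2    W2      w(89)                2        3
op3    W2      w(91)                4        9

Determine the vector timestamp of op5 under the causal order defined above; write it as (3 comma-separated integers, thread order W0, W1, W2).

(2, 0, 2)

op2, invoked 2, has no incoming edges; only W2's bump applies → (0, 0, 1)
op3 (invocation 4): componentwise max over VC(op2)=(0, 0, 1), +1 at W2, giving (0, 0, 2)
op4 (invocation 6): componentwise max over VC(op3)=(0, 0, 2), +1 at W1, giving (0, 1, 2)
op1 (invocation 1): componentwise max over VC(op3)=(0, 0, 2), +1 at W0, giving (1, 0, 2)
op5 (invocation 7): componentwise max over VC(op1)=(1, 0, 2), VC(op3)=(0, 0, 2), +1 at W0, giving (2, 0, 2)
target: VC(op5) = (2, 0, 2)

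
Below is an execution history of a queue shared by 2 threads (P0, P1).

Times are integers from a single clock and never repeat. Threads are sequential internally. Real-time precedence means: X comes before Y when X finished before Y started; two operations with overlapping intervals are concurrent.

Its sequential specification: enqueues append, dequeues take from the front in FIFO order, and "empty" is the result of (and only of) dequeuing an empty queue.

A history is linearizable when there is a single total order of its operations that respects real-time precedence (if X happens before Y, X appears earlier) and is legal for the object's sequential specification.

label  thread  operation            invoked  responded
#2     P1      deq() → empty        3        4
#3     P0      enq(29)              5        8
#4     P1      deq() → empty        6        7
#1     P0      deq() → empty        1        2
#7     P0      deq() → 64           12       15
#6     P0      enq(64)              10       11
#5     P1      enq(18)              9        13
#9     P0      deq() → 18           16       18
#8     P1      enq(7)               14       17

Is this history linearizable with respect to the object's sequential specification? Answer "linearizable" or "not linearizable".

events 1..14 are fine; event 15 — the response of #7 at time 15 — makes the prefix non-linearizable
6 orders of the 7 completed queue ops respect real time; none is legal
every completion of the 1 pending operation (#8) was checked; none linearizes
one such order, #1, #2, #3, #4, #5, #6, #7 (pending dropped), breaks at step 4 where #4 deq() → empty is illegal
one such order, #1, #2, #3, #4, #6, #5, #7 (pending dropped), breaks at step 4 where #4 deq() → empty is illegal

not linearizable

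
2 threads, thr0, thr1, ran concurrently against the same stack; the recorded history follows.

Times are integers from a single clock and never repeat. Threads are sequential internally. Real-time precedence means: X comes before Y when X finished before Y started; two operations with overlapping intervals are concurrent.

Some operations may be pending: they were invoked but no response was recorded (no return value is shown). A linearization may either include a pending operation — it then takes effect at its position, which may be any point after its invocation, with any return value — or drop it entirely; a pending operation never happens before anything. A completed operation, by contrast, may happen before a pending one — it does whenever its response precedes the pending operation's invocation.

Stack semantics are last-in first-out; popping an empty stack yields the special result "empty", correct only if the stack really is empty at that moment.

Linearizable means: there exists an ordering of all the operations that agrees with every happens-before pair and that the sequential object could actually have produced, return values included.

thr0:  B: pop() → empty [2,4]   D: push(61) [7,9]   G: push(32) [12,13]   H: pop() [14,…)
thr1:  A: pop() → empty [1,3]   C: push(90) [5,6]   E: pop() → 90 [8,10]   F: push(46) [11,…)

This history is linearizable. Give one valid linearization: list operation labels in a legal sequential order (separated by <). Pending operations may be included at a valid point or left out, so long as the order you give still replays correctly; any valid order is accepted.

A < B < C < E < D < F < G

step 1: A pop() → empty — stack <>
step 2: B pop() → empty — stack <>
step 3: C push(90) — stack <90>
step 4: E pop() → 90 — stack <>
step 5: D push(61) — stack <61>
step 6: F push(46) (pending, included) — stack <61,46>
step 7: G push(32) — stack <61,46,32>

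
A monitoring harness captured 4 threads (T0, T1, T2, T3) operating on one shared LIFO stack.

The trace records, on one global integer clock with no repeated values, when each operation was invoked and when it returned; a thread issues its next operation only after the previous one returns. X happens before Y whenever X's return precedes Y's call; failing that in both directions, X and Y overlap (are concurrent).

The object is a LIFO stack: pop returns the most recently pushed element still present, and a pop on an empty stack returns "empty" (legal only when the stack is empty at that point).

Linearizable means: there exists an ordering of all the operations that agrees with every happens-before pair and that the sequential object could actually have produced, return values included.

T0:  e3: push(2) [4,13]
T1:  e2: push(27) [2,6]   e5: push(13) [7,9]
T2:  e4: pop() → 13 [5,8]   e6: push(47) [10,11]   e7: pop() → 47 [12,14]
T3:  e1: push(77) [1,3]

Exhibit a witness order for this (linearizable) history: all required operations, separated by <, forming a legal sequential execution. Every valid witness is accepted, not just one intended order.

step 1: e1 push(77) — stack <77>
step 2: e2 push(27) — stack <77,27>
step 3: e3 push(2) — stack <77,27,2>
step 4: e5 push(13) — stack <77,27,2,13>
step 5: e4 pop() → 13 — stack <77,27,2>
step 6: e6 push(47) — stack <77,27,2,47>
step 7: e7 pop() → 47 — stack <77,27,2>

e1 < e2 < e3 < e5 < e4 < e6 < e7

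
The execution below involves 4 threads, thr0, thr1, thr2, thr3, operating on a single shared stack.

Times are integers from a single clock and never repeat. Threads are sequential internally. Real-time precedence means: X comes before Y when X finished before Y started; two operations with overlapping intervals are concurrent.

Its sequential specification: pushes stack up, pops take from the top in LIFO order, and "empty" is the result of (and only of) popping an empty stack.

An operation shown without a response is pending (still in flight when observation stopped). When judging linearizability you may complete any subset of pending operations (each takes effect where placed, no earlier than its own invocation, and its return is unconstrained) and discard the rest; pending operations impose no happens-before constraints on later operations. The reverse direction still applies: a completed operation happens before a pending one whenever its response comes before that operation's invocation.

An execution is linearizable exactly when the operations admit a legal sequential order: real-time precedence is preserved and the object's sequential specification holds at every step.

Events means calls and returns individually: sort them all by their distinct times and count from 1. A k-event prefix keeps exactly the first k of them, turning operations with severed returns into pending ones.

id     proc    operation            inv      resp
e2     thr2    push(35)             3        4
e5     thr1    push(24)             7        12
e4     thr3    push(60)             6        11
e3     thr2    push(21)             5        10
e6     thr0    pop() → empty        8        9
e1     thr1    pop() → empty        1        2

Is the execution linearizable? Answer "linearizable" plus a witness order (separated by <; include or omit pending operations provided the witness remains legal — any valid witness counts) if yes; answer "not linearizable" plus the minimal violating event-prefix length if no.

not linearizable — minimal violating prefix: 9 events

cut after 8 events: linearizable; cut after 9 events (e6 responds, time 9): not linearizable
exhaustive check: the 3 completed stack ops admit one real-time order; illegal
every completion of the 3 pending operations (e3, e4, e5) was checked; none linearizes
e.g. e1, e2, e6 (pending dropped): illegal at step 3, since e6 pop() → empty cannot apply there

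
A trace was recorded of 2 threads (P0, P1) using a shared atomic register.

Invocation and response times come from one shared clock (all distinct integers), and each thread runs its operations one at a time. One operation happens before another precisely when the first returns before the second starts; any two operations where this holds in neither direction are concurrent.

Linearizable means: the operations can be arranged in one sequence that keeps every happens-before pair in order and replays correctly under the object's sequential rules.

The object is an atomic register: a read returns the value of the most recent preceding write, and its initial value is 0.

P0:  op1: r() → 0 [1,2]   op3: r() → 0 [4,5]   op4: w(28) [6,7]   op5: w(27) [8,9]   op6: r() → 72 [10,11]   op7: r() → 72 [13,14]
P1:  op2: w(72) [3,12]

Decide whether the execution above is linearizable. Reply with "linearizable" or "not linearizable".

linearizable

a witness: op1, op3, op4, op5, op2, op6, op7
step 1: op1 r() → 0 — value 0
step 2: op3 r() → 0 — value 0
step 3: op4 w(28) — value 28
step 4: op5 w(27) — value 27
step 5: op2 w(72) — value 72
step 6: op6 r() → 72 — value 72
step 7: op7 r() → 72 — value 72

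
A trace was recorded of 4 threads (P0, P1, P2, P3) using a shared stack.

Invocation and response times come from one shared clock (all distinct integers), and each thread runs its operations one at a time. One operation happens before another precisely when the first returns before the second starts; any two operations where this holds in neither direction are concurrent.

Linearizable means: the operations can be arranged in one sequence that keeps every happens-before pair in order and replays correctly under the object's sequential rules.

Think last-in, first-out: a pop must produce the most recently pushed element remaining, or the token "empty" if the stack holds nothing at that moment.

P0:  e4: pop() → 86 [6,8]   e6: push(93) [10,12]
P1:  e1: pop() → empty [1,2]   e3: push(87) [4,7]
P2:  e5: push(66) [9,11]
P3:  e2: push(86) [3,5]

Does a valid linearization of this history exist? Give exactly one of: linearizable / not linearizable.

linearizable

witness order: e1, e2, e4, e3, e5, e6
1. e1 pop() → empty, leaving stack <>
2. e2 push(86), leaving stack <86>
3. e4 pop() → 86, leaving stack <>
4. e3 push(87), leaving stack <87>
5. e5 push(66), leaving stack <87,66>
6. e6 push(93), leaving stack <87,66,93>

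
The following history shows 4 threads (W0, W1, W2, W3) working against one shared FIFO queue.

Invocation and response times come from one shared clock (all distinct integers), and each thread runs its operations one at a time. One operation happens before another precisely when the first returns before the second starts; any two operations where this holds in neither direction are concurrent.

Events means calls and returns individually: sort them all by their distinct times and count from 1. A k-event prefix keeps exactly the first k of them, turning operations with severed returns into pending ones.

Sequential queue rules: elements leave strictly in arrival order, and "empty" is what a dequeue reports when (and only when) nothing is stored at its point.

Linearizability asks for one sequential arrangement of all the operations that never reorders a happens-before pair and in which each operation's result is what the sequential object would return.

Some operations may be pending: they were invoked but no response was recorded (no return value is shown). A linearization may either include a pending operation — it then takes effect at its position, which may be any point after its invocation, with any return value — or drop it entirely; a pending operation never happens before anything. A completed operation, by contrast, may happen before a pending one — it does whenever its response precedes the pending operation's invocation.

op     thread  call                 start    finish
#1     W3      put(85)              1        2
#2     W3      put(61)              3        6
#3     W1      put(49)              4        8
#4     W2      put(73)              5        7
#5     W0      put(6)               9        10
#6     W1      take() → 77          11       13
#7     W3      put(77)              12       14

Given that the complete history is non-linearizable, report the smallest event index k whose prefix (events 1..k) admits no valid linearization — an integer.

one valid order for events 1..12 is #1, #2, #3, #4, #5:
after step 1 (#1 put(85)): queue <85>
after step 2 (#2 put(61)): queue <85,61>
after step 3 (#3 put(49)): queue <85,61,49>
after step 4 (#4 put(73)): queue <85,61,49,73>
after step 5 (#5 put(6)): queue <85,61,49,73,6>
include event 13 — #6 responding at 13 — and every candidate order breaks
including or dropping the 1 pending operation (#7) in any combination fails
for example #1, #2, #3, #4, #5, #6 (pending dropped) fails at step 6: #6 take() → 77 is not legal there
for example #1, #2, #4, #3, #5, #6 (pending dropped) fails at step 6: #6 take() → 77 is not legal there

13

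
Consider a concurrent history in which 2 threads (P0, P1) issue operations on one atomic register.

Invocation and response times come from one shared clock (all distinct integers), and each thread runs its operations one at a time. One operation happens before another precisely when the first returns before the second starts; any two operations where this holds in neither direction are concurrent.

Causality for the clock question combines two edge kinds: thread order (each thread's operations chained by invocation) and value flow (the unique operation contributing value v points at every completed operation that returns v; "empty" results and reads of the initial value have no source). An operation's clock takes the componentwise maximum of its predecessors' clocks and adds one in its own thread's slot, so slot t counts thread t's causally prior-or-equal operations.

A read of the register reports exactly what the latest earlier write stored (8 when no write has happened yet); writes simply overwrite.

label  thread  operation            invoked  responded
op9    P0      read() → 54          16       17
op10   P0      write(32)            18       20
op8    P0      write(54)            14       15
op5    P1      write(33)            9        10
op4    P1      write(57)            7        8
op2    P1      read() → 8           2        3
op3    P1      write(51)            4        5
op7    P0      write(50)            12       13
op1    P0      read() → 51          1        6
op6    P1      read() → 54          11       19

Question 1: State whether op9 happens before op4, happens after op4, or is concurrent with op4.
Answer: after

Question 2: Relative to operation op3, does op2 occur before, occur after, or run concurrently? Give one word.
Answer: before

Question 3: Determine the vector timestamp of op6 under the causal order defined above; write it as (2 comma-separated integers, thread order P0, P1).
Answer: (3, 5)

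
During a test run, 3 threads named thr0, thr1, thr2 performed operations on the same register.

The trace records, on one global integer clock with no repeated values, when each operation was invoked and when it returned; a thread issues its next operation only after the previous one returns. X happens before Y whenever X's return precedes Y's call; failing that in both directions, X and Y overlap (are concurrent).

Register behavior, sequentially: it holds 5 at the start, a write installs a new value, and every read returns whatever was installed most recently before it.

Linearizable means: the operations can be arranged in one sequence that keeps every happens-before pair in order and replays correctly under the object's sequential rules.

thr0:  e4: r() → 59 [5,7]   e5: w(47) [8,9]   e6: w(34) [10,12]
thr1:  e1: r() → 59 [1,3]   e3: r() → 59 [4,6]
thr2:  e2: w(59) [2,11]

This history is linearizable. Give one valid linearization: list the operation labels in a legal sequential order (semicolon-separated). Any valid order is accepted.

1. e2 w(59), leaving value 59
2. e1 r() → 59, leaving value 59
3. e3 r() → 59, leaving value 59
4. e4 r() → 59, leaving value 59
5. e5 w(47), leaving value 47
6. e6 w(34), leaving value 34

e2; e1; e3; e4; e5; e6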